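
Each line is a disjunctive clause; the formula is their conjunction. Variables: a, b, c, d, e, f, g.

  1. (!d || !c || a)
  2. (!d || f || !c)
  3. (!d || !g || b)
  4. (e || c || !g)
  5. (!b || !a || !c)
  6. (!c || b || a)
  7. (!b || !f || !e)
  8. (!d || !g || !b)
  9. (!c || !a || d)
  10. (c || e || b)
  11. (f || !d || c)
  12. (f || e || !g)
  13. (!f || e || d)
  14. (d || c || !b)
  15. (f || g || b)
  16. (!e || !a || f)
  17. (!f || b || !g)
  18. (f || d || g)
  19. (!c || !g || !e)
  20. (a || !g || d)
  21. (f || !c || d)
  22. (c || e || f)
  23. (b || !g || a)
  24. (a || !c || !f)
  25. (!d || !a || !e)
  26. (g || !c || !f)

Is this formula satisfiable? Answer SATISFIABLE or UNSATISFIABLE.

SATISFIABLE

Branch on a: take a = False.
Set b = False and propagate.
  then c is forced to False.
  then e is forced to True.
  then g is forced to False.
  then f is forced to True.
d is now unconstrained; take d = False.
So a=0  b=0  c=0  d=0  e=1  f=1  g=0 is a satisfying assignment.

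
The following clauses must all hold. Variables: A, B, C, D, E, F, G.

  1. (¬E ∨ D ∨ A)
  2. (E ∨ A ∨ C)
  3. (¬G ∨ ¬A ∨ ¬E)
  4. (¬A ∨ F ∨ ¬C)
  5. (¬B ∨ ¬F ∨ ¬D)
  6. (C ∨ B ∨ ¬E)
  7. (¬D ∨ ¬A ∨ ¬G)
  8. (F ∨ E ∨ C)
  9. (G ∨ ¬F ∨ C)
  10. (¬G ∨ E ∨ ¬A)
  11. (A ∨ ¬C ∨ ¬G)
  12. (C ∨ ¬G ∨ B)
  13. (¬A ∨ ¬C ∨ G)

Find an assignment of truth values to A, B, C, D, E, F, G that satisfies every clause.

A = False  B = True  C = False  D = True  E = True  F = False  G = False

Check each clause:
  1. (D ∨ A ∨ ¬E) — D is true.
  2. (A ∨ C ∨ E) — E is true.
  3. (¬E ∨ ¬A ∨ ¬G) — ¬G is true.
  4. (F ∨ ¬C ∨ ¬A) — ¬C is true.
  5. (¬D ∨ ¬B ∨ ¬F) — ¬F is true.
  6. (B ∨ ¬E ∨ C) — B is true.
  7. (¬A ∨ ¬D ∨ ¬G) — ¬G is true.
  8. (F ∨ C ∨ E) — E is true.
  9. (G ∨ ¬F ∨ C) — ¬F is true.
  10. (¬G ∨ ¬A ∨ E) — ¬G is true.
  11. (¬G ∨ A ∨ ¬C) — ¬G is true.
  12. (¬G ∨ B ∨ C) — ¬G is true.
  13. (G ∨ ¬C ∨ ¬A) — ¬C is true.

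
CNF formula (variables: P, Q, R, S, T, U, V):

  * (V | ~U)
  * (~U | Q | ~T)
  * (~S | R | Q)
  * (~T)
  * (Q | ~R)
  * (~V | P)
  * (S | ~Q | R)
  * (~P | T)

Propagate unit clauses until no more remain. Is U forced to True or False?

(~T) is a unit clause: T = False.
In (T | ~P), T is now false; ~P must hold, so P = False.
In (~V | P), P is now false; ~V must hold, so V = False.
(V | ~U) with V = False leaves only ~U, so U = False.

False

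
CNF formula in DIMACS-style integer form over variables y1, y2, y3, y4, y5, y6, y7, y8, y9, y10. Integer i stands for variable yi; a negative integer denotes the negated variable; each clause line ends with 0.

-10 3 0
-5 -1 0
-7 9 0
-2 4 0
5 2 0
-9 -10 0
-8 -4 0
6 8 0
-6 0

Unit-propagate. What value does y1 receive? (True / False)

False

Unit clause (~y6) sets y6 = False.
(y8 \/ y6): since y6 = False, the clause reduces to (y8). y8 = True.
In (~y4 \/ ~y8), ~y8 is now false; ~y4 must hold, so y4 = False.
(~y2 \/ y4): since y4 = False, the clause reduces to (~y2). y2 = False.
(y2 \/ y5) with y2 = False leaves only y5, so y5 = True.
(~y5 \/ ~y1) with y5 = True leaves only ~y1, so y1 = False.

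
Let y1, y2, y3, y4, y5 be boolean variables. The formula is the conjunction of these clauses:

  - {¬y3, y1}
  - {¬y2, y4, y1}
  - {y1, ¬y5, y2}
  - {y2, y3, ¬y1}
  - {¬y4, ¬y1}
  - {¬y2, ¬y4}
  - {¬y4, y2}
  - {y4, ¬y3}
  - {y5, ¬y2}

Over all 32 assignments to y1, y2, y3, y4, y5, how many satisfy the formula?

2

The models are:
  y1=0 y2=0 y3=0 y4=0 y5=0
  y1=1 y2=1 y3=0 y4=0 y5=1
Count: 2.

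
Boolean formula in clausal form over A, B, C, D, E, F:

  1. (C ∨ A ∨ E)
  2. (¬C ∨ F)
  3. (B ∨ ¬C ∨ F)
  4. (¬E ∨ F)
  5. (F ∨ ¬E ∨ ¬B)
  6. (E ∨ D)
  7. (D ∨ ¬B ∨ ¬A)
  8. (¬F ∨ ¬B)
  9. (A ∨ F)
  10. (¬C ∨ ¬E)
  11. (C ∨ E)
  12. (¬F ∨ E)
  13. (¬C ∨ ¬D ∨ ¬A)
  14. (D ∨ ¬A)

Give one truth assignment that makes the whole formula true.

A=False, B=False, C=False, D=False, E=True, F=True

Check each clause:
  1. (A ∨ C ∨ E) — E is true.
  2. (F ∨ ¬C) — ¬C is true.
  3. (B ∨ ¬C ∨ F) — ¬C is true.
  4. (¬E ∨ F) — F is true.
  5. (¬B ∨ F ∨ ¬E) — ¬B is true.
  6. (E ∨ D) — E is true.
  7. (D ∨ ¬A ∨ ¬B) — ¬B is true.
  8. (¬F ∨ ¬B) — ¬B is true.
  9. (F ∨ A) — F is true.
  10. (¬C ∨ ¬E) — ¬C is true.
  11. (C ∨ E) — E is true.
  12. (E ∨ ¬F) — E is true.
  13. (¬A ∨ ¬D ∨ ¬C) — ¬D is true.
  14. (D ∨ ¬A) — ¬A is true.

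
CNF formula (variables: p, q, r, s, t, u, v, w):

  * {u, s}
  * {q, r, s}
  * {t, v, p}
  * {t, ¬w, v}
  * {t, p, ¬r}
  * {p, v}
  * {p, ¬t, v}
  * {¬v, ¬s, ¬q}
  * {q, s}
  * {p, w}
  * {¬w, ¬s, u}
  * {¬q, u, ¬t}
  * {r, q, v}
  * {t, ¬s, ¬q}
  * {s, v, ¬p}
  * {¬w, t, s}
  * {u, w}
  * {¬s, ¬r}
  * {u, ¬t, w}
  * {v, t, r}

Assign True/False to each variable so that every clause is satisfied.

p = T  q = T  r = F  s = T  t = T  u = T  v = F  w = T

Check each clause:
  1. {u, s} — s is true.
  2. {q, s, r} — q is true.
  3. {t, v, p} — p is true.
  4. {v, ¬w, t} — t is true.
  5. {p, ¬r, t} — p is true.
  6. {p, v} — p is true.
  7. {¬t, v, p} — p is true.
  8. {¬q, ¬v, ¬s} — ¬v is true.
  9. {s, q} — q is true.
  10. {p, w} — w is true.
  11. {¬w, u, ¬s} — u is true.
  12. {u, ¬q, ¬t} — u is true.
  13. {v, q, r} — q is true.
  14. {t, ¬s, ¬q} — t is true.
  15. {¬p, v, s} — s is true.
  16. {¬w, s, t} — s is true.
  17. {w, u} — w is true.
  18. {¬s, ¬r} — ¬r is true.
  19. {¬t, w, u} — w is true.
  20. {t, r, v} — t is true.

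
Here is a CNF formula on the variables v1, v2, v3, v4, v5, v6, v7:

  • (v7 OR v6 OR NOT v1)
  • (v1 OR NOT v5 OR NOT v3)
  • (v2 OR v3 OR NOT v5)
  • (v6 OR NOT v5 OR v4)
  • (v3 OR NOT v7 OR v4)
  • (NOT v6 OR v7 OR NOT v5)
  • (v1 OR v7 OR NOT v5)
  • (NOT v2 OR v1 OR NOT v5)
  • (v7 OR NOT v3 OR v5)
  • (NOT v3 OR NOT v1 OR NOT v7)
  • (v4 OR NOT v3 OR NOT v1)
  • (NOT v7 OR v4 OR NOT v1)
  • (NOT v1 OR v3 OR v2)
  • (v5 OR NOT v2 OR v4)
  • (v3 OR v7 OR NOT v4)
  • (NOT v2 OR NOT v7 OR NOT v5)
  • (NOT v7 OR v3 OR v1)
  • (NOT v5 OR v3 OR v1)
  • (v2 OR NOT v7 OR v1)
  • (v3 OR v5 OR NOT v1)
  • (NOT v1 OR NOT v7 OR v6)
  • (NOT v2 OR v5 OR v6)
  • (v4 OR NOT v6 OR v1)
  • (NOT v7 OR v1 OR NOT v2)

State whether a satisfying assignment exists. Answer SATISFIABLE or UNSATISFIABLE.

Try v1 = False.
For the remaining variables, v2 = False, v3 = False, v4 = False, v5 = False, v6 = False, v7 = False works.
Every clause has at least one true literal under this assignment.
So v1=F, v2=F, v3=F, v4=F, v5=F, v6=F, v7=F is a satisfying assignment.

SATISFIABLE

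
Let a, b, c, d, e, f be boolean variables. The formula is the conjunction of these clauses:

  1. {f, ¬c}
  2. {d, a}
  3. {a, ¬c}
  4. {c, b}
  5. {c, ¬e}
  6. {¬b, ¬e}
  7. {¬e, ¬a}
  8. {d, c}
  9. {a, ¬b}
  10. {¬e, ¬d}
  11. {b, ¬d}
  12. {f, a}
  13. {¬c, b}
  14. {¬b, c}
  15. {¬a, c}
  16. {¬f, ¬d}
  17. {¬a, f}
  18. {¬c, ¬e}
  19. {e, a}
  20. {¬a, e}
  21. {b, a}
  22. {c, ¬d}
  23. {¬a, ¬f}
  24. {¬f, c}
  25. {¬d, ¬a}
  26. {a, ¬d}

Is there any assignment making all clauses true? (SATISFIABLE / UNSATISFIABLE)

UNSATISFIABLE

a = True:
  propagation gives e=False; an empty clause results — contradiction.
a = False:
  propagation gives d=True; an empty clause results — contradiction.
Every branch closes, so no satisfying assignment exists.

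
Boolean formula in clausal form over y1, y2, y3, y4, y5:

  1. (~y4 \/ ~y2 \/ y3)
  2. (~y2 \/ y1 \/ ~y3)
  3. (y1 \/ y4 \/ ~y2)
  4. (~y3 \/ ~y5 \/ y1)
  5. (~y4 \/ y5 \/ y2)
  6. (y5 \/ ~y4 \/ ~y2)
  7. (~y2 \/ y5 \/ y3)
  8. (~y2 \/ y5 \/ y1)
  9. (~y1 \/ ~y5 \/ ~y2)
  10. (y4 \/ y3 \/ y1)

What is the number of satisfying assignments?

9

Case analysis on y2 and y1:
  y2=T, y1=T: remaining (y3,y4,y5) ∈ {(T,F,F)} — 1.
  y2=T, y1=F: a clause becomes empty — 0.
  y2=F, y1=T: y3 free; 3 ways for (y4,y5) × 2^1 = 6.
  y2=F, y1=F: remaining (y3,y4,y5) ∈ {(F,T,T); (T,F,F)} — 2.
Total: 1 + 0 + 6 + 2 = 9.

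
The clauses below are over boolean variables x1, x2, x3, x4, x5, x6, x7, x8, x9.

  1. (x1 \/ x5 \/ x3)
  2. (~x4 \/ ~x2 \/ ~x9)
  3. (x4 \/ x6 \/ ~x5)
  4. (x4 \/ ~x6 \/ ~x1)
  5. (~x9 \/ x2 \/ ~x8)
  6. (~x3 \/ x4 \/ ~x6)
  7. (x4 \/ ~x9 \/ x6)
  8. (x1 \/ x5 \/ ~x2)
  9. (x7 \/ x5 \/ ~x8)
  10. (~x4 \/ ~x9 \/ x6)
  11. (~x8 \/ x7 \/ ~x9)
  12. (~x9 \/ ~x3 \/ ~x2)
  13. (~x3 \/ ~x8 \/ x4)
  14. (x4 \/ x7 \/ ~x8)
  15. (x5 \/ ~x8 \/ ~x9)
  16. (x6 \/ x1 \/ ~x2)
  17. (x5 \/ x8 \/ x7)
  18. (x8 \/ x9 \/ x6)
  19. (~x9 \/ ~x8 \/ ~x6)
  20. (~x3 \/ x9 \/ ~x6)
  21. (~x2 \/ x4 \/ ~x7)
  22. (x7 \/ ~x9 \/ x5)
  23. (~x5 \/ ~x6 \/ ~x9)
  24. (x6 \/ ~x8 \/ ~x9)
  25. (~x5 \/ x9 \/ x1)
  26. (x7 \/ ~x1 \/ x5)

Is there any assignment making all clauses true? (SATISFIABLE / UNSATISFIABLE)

SATISFIABLE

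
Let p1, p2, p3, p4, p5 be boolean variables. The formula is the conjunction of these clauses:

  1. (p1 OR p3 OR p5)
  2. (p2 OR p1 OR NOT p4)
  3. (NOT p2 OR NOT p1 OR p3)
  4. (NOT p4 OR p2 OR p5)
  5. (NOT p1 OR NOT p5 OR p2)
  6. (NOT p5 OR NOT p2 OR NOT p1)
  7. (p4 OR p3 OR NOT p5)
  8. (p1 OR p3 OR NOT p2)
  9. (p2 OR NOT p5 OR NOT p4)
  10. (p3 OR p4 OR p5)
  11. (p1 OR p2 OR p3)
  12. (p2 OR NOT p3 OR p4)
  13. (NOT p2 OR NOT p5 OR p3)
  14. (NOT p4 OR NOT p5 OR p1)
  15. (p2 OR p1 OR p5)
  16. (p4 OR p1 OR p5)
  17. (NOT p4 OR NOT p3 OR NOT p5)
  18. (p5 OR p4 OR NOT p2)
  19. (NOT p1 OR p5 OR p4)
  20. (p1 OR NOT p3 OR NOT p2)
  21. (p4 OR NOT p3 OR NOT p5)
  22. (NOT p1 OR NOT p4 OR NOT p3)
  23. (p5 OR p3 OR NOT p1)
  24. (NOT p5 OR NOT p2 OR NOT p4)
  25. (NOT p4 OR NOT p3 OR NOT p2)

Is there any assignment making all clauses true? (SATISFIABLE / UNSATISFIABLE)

p5 = True:
  p2 = True:
    propagation gives p1=False, p3=True; an empty clause results — contradiction.
  p2 = False:
    propagation gives p1=False, p4=False, p3=True; an empty clause results — contradiction.
p5 = False:
  p1 = True:
    propagation gives p4=True, p2=True, p3=True; an empty clause results — contradiction.
  p1 = False:
    propagation gives p3=True, p2=True; an empty clause results — contradiction.
Every branch closes, so no satisfying assignment exists.

UNSATISFIABLE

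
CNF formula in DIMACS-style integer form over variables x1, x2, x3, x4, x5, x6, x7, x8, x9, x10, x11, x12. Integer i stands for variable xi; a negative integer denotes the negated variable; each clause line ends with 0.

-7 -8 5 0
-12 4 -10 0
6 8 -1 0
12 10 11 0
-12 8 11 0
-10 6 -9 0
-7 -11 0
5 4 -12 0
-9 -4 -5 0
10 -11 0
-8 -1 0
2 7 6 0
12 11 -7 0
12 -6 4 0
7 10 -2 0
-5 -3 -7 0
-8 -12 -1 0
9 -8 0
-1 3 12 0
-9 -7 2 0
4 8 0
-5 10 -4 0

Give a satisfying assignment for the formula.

Pure literal: x1 appears only negated; assign x1 = False.
Try x2 = True.
Try x3 = False.
Set x4 = True and propagate.
For the remaining variables, x5 = False, x6 = False, x7 = False, x8 = False, x9 = False, x10 = True, x11 = True, x12 = True works.
Every clause has at least one true literal under this assignment.

x1=F, x2=T, x3=F, x4=T, x5=F, x6=F, x7=F, x8=F, x9=F, x10=T, x11=T, x12=T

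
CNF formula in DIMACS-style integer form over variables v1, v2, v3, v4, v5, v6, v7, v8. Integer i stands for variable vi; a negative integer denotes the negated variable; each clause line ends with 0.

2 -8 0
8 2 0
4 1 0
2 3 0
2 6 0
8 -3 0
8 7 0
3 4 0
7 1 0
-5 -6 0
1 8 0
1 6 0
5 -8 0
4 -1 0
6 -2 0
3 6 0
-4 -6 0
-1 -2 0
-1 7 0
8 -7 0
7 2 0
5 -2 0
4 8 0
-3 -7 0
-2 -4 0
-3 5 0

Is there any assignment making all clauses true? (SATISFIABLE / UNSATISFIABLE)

UNSATISFIABLE

v2 = True:
  propagation gives v6=True, v5=False; an empty clause results — contradiction.
v2 = False:
  propagation gives v8=False; an empty clause results — contradiction.
Every branch closes, so no satisfying assignment exists.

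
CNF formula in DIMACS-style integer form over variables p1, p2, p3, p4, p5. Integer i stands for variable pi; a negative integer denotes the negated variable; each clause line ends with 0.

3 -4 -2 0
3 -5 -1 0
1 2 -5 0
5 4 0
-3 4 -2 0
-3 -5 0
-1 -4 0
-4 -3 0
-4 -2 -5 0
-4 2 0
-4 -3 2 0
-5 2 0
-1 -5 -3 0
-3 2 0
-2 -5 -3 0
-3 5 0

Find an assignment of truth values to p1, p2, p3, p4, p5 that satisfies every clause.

p1=0, p2=1, p3=0, p4=0, p5=1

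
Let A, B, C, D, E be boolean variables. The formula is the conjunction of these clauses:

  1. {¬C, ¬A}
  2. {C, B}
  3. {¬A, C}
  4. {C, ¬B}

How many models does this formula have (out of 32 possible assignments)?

8

The models are:
  A=0 B=0 C=1 D=0 E=0
  A=0 B=0 C=1 D=0 E=1
  A=0 B=0 C=1 D=1 E=0
  A=0 B=0 C=1 D=1 E=1
  A=0 B=1 C=1 D=0 E=0
  A=0 B=1 C=1 D=0 E=1
  A=0 B=1 C=1 D=1 E=0
  A=0 B=1 C=1 D=1 E=1
Count: 8.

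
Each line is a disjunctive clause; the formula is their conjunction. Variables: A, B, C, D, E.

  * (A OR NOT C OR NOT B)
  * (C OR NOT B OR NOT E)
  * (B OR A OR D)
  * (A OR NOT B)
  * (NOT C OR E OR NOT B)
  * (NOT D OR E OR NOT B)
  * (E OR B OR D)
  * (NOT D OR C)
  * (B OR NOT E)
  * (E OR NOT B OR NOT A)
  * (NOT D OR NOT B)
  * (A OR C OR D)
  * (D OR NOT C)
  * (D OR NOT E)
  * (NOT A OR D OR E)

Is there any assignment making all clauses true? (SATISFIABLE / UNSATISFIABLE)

Try A = False.
  then B is forced to False.
  then D is forced to True.
  then C is forced to True.
  then E is forced to False.
Every clause has at least one true literal under this assignment.
So A = False, B = False, C = True, D = True, E = False is a satisfying assignment.

SATISFIABLE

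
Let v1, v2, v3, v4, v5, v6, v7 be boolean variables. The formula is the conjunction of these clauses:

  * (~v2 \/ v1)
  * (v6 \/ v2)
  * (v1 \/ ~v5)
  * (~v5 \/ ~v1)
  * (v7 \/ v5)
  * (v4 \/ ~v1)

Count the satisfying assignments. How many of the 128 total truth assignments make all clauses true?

10

Case analysis on v1 and v5:
  v1=T, v5=T: a clause becomes empty — 0.
  v1=T, v5=F: v3 free; 3 ways for (v2,v4,v6,v7) × 2^1 = 6.
  v1=F, v5=T: a clause becomes empty — 0.
  v1=F, v5=F: remaining (v2,v3,v4,v6,v7) ∈ {(F,F,F,T,T); (F,F,T,T,T); (F,T,F,T,T); (F,T,T,T,T)} — 4.
Total: 0 + 6 + 0 + 4 = 10.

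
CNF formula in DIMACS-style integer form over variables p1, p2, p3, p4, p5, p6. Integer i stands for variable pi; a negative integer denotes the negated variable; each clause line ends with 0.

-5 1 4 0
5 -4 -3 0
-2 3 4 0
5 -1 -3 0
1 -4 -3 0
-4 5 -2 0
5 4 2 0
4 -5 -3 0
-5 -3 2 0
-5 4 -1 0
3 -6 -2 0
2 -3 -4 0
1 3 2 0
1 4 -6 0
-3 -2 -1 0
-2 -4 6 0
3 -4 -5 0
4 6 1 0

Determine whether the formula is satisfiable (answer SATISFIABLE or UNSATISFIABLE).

Branch on p1: take p1 = True.
The remaining clauses are satisfied by p2 = False, p3 = False, p4 = True, p5 = False, p6 = False.
So p1=T, p2=F, p3=F, p4=T, p5=F, p6=F is a satisfying assignment.

SATISFIABLE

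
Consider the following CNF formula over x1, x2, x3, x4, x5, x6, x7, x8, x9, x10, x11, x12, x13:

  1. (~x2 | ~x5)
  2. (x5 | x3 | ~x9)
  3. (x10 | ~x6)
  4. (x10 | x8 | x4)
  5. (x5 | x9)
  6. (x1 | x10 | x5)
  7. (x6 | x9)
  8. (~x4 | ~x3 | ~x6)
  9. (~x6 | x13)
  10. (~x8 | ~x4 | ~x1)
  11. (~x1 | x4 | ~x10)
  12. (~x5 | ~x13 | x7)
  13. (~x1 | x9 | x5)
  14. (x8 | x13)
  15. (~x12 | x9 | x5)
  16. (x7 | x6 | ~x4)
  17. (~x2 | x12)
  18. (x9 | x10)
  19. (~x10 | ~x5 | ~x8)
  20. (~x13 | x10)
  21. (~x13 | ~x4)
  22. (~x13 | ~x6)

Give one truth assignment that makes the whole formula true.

x1 = True  x2 = False  x3 = True  x4 = False  x5 = False  x6 = False  x7 = False  x8 = True  x9 = True  x10 = False  x11 = False  x12 = True  x13 = False

Check each clause:
  1. (~x2 | ~x5) — ~x5 is true.
  2. (x3 | x5 | ~x9) — x3 is true.
  3. (x10 | ~x6) — ~x6 is true.
  4. (x4 | x8 | x10) — x8 is true.
  5. (x9 | x5) — x9 is true.
  6. (x1 | x5 | x10) — x1 is true.
  7. (x6 | x9) — x9 is true.
  8. (~x3 | ~x6 | ~x4) — ~x6 is true.
  9. (~x6 | x13) — ~x6 is true.
  10. (~x1 | ~x8 | ~x4) — ~x4 is true.
  11. (~x10 | x4 | ~x1) — ~x10 is true.
  12. (x7 | ~x5 | ~x13) — ~x5 is true.
  13. (x5 | ~x1 | x9) — x9 is true.
  14. (x8 | x13) — x8 is true.
  15. (~x12 | x9 | x5) — x9 is true.
  16. (x6 | x7 | ~x4) — ~x4 is true.
  17. (x12 | ~x2) — x12 is true.
  18. (x9 | x10) — x9 is true.
  19. (~x5 | ~x10 | ~x8) — ~x5 is true.
  20. (x10 | ~x13) — ~x13 is true.
  21. (~x13 | ~x4) — ~x13 is true.
  22. (~x13 | ~x6) — ~x6 is true.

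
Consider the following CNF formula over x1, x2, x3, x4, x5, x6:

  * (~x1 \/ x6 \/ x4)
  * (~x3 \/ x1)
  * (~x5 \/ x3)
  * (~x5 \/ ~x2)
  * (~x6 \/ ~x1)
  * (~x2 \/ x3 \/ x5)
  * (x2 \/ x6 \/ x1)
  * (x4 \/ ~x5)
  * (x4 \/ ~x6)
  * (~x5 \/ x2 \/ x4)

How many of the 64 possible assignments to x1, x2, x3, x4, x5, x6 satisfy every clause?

Satisfying assignments:
  x1=F x2=F x3=F x4=T x5=F x6=T
  x1=T x2=F x3=F x4=T x5=F x6=F
  x1=T x2=F x3=T x4=T x5=F x6=F
  x1=T x2=F x3=T x4=T x5=T x6=F
  x1=T x2=T x3=T x4=T x5=F x6=F
Count: 5.

5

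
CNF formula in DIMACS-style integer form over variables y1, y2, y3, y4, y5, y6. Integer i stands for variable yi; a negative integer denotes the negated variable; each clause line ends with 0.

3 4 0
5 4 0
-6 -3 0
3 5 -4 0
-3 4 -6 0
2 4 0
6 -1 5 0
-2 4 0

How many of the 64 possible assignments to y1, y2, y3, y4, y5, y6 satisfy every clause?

Split on y4, then y3.
  y4=1, y3=1: y2 free; 3 ways for (y1,y5,y6) × 2^1 = 6.
  y4=1, y3=0: forces y5=1; y1, y2, y6 free → 2^3 = 8.
  y4=0, y3=1: a clause becomes empty — 0.
  y4=0, y3=0: a clause becomes empty — 0.
Total: 6 + 8 + 0 + 0 = 14.

14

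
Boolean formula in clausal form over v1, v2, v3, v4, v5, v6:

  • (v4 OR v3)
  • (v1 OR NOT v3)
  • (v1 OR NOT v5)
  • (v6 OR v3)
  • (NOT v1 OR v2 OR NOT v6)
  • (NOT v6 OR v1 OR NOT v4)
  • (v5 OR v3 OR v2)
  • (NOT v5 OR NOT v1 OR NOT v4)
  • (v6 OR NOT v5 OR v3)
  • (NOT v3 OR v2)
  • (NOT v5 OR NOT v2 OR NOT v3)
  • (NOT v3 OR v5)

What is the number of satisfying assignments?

1

Satisfying assignments:
  v1=T v2=T v3=F v4=T v5=F v6=T
That's 1 in total.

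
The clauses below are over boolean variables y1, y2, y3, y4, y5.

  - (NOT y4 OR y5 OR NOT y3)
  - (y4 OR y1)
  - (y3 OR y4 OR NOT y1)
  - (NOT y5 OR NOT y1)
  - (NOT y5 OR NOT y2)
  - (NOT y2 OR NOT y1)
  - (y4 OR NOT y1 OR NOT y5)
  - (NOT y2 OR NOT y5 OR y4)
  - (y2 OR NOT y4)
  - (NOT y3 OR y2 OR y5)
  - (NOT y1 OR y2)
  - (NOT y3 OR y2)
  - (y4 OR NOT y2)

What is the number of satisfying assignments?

The models are:
  y1=F y2=T y3=F y4=T y5=F
That's 1 in total.

1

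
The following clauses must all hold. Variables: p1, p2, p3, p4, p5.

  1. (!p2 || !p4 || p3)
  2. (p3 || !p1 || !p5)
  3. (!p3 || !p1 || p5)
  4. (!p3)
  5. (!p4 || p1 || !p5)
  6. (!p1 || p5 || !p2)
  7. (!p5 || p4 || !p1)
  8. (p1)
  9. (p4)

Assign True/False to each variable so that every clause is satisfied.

p1=True, p2=False, p3=False, p4=True, p5=False

Check each clause:
  1. (p3 || !p2 || !p4) — !p2 is true.
  2. (!p1 || p3 || !p5) — !p5 is true.
  3. (!p1 || !p3 || p5) — !p3 is true.
  4. (!p3) — !p3 is true.
  5. (!p5 || p1 || !p4) — p1 is true.
  6. (!p1 || p5 || !p2) — !p2 is true.
  7. (p4 || !p5 || !p1) — !p5 is true.
  8. (p1) — p1 is true.
  9. (p4) — p4 is true.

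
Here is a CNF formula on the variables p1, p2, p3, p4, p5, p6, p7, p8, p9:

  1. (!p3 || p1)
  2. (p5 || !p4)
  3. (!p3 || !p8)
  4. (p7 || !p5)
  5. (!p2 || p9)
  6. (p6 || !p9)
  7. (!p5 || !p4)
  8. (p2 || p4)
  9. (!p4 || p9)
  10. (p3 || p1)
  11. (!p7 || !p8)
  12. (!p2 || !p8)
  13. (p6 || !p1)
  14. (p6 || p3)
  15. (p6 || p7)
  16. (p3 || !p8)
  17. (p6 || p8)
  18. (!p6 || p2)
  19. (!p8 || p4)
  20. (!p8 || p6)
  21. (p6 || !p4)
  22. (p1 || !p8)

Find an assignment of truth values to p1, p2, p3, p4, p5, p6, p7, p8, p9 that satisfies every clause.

p1 = True  p2 = True  p3 = False  p4 = False  p5 = True  p6 = True  p7 = True  p8 = False  p9 = True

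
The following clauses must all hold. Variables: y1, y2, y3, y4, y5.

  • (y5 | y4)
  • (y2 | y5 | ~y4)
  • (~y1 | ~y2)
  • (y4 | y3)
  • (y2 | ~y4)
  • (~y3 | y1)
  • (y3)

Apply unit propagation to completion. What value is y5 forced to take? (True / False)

Unit clause (y3) sets y3 = True.
(~y3 | y1) with y3 = True leaves only y1, so y1 = True.
(~y1 | ~y2): since y1 = True, the clause reduces to (~y2). y2 = False.
In (~y4 | y2), y2 is now false; ~y4 must hold, so y4 = False.
(y5 | y4) with y4 = False leaves only y5, so y5 = True.

True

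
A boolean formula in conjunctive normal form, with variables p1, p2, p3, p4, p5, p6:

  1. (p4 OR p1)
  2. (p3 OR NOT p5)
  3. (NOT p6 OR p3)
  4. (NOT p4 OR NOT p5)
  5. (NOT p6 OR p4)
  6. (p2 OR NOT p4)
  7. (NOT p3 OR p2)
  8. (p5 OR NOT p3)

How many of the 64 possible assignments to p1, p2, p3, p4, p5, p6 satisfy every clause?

5

Satisfying assignments:
  p1=0 p2=1 p3=0 p4=1 p5=0 p6=0
  p1=1 p2=0 p3=0 p4=0 p5=0 p6=0
  p1=1 p2=1 p3=0 p4=0 p5=0 p6=0
  p1=1 p2=1 p3=0 p4=1 p5=0 p6=0
  p1=1 p2=1 p3=1 p4=0 p5=1 p6=0
Count: 5.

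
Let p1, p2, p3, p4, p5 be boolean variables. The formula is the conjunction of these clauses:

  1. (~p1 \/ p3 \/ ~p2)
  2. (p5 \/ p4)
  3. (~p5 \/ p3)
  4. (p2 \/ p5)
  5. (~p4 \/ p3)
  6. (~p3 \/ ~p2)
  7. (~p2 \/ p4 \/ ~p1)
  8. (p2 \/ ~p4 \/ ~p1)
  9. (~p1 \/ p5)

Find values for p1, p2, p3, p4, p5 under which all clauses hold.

p1 = T, p2 = F, p3 = T, p4 = F, p5 = T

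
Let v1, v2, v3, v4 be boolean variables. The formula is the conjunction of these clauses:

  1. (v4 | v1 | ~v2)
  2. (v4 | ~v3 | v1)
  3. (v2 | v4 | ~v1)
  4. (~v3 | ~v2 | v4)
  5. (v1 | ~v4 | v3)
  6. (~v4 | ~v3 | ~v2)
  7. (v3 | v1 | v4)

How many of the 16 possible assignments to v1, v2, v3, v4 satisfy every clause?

The models are:
  v1=F v2=F v3=T v4=T
  v1=T v2=F v3=F v4=T
  v1=T v2=F v3=T v4=T
  v1=T v2=T v3=F v4=F
  v1=T v2=T v3=F v4=T
Count: 5.

5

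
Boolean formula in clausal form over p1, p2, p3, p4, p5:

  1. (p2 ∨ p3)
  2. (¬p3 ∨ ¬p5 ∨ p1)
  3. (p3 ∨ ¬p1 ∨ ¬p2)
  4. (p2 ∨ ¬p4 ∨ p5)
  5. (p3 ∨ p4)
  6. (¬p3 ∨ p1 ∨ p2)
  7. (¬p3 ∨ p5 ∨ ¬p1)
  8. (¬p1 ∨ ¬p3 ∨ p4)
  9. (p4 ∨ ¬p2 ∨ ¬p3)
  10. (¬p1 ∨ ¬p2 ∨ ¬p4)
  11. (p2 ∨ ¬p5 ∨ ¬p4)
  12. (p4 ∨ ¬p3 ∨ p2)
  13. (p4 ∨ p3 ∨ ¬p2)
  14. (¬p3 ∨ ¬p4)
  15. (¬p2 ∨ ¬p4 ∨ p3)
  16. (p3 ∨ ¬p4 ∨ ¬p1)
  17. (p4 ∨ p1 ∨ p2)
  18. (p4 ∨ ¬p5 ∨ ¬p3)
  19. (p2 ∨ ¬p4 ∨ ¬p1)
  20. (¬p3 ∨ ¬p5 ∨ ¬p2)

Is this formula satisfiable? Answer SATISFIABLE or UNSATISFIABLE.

UNSATISFIABLE

p3 = True:
  propagation gives p4=False, p1=False, p5=False, p2=True; an empty clause results — contradiction.
p3 = False:
  propagation gives p2=True, p1=False, p4=True; an empty clause results — contradiction.
Every branch closes, so no satisfying assignment exists.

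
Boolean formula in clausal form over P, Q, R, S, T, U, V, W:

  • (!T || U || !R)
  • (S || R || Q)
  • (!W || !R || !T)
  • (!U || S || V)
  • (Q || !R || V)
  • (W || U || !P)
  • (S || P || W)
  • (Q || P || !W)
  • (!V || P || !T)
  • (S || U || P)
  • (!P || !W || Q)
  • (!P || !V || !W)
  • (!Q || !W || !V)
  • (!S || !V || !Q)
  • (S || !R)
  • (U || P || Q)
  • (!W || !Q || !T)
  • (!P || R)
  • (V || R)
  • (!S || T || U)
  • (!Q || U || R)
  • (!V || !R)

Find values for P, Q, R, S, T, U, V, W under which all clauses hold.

P=False, Q=True, R=True, S=True, T=False, U=True, V=False, W=False

Check each clause:
  1. (U || !T || !R) — !T is true.
  2. (Q || R || S) — Q is true.
  3. (!R || !T || !W) — !W is true.
  4. (S || !U || V) — S is true.
  5. (!R || Q || V) — Q is true.
  6. (U || W || !P) — U is true.
  7. (S || P || W) — S is true.
  8. (P || !W || Q) — !W is true.
  9. (!V || P || !T) — !V is true.
  10. (P || S || U) — S is true.
  11. (!P || !W || Q) — !W is true.
  12. (!W || !V || !P) — !W is true.
  13. (!Q || !V || !W) — !W is true.
  14. (!S || !Q || !V) — !V is true.
  15. (S || !R) — S is true.
  16. (U || Q || P) — Q is true.
  17. (!Q || !T || !W) — !W is true.
  18. (!P || R) — R is true.
  19. (R || V) — R is true.
  20. (T || U || !S) — U is true.
  21. (R || U || !Q) — R is true.
  22. (!R || !V) — !V is true.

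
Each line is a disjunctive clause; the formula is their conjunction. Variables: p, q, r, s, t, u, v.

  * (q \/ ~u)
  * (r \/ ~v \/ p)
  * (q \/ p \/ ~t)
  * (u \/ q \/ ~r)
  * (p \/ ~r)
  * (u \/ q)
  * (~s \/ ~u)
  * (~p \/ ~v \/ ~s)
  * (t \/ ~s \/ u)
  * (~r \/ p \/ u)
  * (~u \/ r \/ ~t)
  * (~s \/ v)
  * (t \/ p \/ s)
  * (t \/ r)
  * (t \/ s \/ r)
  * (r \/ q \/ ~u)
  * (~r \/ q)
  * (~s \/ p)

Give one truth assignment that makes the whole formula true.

p = T, q = T, r = F, s = F, t = T, u = F, v = F

Pure literal: q appears only positively; assign q = True.
Branch on p: take p = True.
The remaining clauses are satisfied by r = False, s = False, t = True, u = False, v = False.
Check each clause:
  1. (~u \/ q) — q is true.
  2. (r \/ p \/ ~v) — ~v is true.
  3. (p \/ q \/ ~t) — p is true.
  4. (u \/ q \/ ~r) — q is true.
  5. (p \/ ~r) — p is true.
  6. (q \/ u) — q is true.
  7. (~s \/ ~u) — ~u is true.
  8. (~s \/ ~p \/ ~v) — ~v is true.
  9. (t \/ ~s \/ u) — ~s is true.
  10. (~r \/ p \/ u) — p is true.
  11. (~u \/ r \/ ~t) — ~u is true.
  12. (~s \/ v) — ~s is true.
  13. (t \/ p \/ s) — p is true.
  14. (t \/ r) — t is true.
  15. (s \/ r \/ t) — t is true.
  16. (~u \/ q \/ r) — ~u is true.
  17. (~r \/ q) — q is true.
  18. (p \/ ~s) — p is true.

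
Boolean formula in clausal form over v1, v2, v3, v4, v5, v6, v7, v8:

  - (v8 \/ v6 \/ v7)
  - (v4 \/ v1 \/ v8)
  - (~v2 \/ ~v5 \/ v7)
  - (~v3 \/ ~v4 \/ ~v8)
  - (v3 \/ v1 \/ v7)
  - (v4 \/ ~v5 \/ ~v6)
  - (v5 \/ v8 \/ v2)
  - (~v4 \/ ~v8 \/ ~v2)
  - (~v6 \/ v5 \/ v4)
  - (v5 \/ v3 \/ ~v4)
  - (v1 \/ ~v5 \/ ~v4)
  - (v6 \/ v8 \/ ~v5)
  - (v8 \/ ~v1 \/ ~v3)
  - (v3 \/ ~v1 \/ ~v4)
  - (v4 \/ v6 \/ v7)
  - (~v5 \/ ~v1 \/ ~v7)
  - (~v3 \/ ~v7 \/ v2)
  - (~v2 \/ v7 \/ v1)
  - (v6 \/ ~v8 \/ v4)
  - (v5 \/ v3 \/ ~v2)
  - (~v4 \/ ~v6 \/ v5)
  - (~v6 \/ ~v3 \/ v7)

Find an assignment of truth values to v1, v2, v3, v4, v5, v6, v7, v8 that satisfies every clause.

v1 = 0  v2 = 1  v3 = 1  v4 = 1  v5 = 0  v6 = 0  v7 = 1  v8 = 0

Check each clause:
  1. (v7 \/ v6 \/ v8) — v7 is true.
  2. (v1 \/ v8 \/ v4) — v4 is true.
  3. (~v2 \/ ~v5 \/ v7) — ~v5 is true.
  4. (~v8 \/ ~v3 \/ ~v4) — ~v8 is true.
  5. (v3 \/ v7 \/ v1) — v3 is true.
  6. (~v6 \/ ~v5 \/ v4) — ~v6 is true.
  7. (v5 \/ v8 \/ v2) — v2 is true.
  8. (~v2 \/ ~v4 \/ ~v8) — ~v8 is true.
  9. (~v6 \/ v4 \/ v5) — ~v6 is true.
  10. (v3 \/ v5 \/ ~v4) — v3 is true.
  11. (~v4 \/ v1 \/ ~v5) — ~v5 is true.
  12. (v8 \/ ~v5 \/ v6) — ~v5 is true.
  13. (~v3 \/ v8 \/ ~v1) — ~v1 is true.
  14. (~v1 \/ v3 \/ ~v4) — v3 is true.
  15. (v6 \/ v4 \/ v7) — v4 is true.
  16. (~v1 \/ ~v7 \/ ~v5) — ~v5 is true.
  17. (v2 \/ ~v7 \/ ~v3) — v2 is true.
  18. (v7 \/ ~v2 \/ v1) — v7 is true.
  19. (v6 \/ v4 \/ ~v8) — ~v8 is true.
  20. (~v2 \/ v3 \/ v5) — v3 is true.
  21. (~v6 \/ v5 \/ ~v4) — ~v6 is true.
  22. (~v6 \/ ~v3 \/ v7) — ~v6 is true.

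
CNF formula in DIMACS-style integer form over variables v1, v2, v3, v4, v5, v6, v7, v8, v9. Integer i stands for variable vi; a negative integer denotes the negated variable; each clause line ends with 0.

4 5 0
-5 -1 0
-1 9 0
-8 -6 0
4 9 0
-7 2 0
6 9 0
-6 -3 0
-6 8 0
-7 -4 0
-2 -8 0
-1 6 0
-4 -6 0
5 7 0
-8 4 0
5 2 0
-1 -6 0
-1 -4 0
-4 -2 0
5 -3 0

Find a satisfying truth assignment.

v1=F  v2=F  v3=T  v4=T  v5=T  v6=F  v7=F  v8=T  v9=T

Check each clause:
  1. (v5 OR v4) — v4 is true.
  2. (NOT v1 OR NOT v5) — NOT v1 is true.
  3. (NOT v1 OR v9) — v9 is true.
  4. (NOT v6 OR NOT v8) — NOT v6 is true.
  5. (v4 OR v9) — v9 is true.
  6. (v2 OR NOT v7) — NOT v7 is true.
  7. (v9 OR v6) — v9 is true.
  8. (NOT v6 OR NOT v3) — NOT v6 is true.
  9. (NOT v6 OR v8) — v8 is true.
  10. (NOT v4 OR NOT v7) — NOT v7 is true.
  11. (NOT v8 OR NOT v2) — NOT v2 is true.
  12. (NOT v1 OR v6) — NOT v1 is true.
  13. (NOT v6 OR NOT v4) — NOT v6 is true.
  14. (v5 OR v7) — v5 is true.
  15. (v4 OR NOT v8) — v4 is true.
  16. (v2 OR v5) — v5 is true.
  17. (NOT v6 OR NOT v1) — NOT v6 is true.
  18. (NOT v4 OR NOT v1) — NOT v1 is true.
  19. (NOT v4 OR NOT v2) — NOT v2 is true.
  20. (v5 OR NOT v3) — v5 is true.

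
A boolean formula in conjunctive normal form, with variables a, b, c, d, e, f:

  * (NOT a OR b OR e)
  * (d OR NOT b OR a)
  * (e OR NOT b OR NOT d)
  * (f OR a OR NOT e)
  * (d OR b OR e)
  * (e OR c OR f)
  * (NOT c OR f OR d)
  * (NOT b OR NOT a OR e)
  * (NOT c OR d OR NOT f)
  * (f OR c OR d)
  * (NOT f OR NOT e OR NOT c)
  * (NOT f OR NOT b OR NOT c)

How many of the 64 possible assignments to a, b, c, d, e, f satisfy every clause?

14

Case analysis on e and f:
  e=1, f=1: 7 of the 16 assignments to (a,b,c,d) work.
  e=1, f=0: remaining (a,b,c,d) ∈ {(1,0,0,1); (1,0,1,1); (1,1,0,1); (1,1,1,1)} — 4.
  e=0, f=1: remaining (a,b,c,d) ∈ {(0,0,0,1); (0,0,1,1)} — 2.
  e=0, f=0: remaining (a,b,c,d) ∈ {(0,0,1,1)} — 1.
Total: 7 + 4 + 2 + 1 = 14.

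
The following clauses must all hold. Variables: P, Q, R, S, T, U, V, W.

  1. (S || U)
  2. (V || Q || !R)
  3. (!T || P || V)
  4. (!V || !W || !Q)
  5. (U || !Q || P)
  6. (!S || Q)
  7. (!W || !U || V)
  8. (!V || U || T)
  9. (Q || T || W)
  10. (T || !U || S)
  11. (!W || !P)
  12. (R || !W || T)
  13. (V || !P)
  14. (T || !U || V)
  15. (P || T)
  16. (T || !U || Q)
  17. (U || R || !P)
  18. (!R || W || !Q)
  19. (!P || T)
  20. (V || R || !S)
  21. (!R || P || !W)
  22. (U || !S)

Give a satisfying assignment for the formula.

P=False, Q=True, R=False, S=True, T=True, U=True, V=True, W=False

Check each clause:
  1. (U || S) — S is true.
  2. (!R || V || Q) — Q is true.
  3. (V || !T || P) — V is true.
  4. (!Q || !W || !V) — !W is true.
  5. (U || P || !Q) — U is true.
  6. (!S || Q) — Q is true.
  7. (!U || V || !W) — !W is true.
  8. (T || !V || U) — T is true.
  9. (T || Q || W) — Q is true.
  10. (T || !U || S) — S is true.
  11. (!P || !W) — !W is true.
  12. (R || T || !W) — !W is true.
  13. (V || !P) — !P is true.
  14. (T || V || !U) — T is true.
  15. (T || P) — T is true.
  16. (Q || T || !U) — Q is true.
  17. (R || !P || U) — U is true.
  18. (W || !Q || !R) — !R is true.
  19. (!P || T) — T is true.
  20. (!S || R || V) — V is true.
  21. (!R || !W || P) — !W is true.
  22. (!S || U) — U is true.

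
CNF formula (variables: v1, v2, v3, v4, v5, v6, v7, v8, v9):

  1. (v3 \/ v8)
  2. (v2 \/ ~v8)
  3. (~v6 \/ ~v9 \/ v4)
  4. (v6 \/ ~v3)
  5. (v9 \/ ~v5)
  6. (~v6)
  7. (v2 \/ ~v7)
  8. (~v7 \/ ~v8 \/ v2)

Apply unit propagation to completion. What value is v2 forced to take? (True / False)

(~v6) stands alone — v6 = False.
(v6 \/ ~v3) with v6 = False leaves only ~v3, so v3 = False.
(v8 \/ v3) with v3 = False leaves only v8, so v8 = True.
From (v2 \/ ~v8) and v8 = True: v2 = True.

True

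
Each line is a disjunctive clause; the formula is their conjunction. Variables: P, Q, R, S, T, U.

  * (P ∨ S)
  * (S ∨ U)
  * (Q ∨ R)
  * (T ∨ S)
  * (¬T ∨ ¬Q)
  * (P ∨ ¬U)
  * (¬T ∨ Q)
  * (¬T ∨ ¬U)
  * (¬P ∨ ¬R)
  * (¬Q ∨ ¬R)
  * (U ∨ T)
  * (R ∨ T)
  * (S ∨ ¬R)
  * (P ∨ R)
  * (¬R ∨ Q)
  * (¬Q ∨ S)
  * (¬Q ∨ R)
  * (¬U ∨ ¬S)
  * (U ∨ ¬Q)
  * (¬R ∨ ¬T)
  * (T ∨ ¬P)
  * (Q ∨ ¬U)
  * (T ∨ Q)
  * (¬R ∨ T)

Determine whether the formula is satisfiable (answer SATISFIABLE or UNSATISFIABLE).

UNSATISFIABLE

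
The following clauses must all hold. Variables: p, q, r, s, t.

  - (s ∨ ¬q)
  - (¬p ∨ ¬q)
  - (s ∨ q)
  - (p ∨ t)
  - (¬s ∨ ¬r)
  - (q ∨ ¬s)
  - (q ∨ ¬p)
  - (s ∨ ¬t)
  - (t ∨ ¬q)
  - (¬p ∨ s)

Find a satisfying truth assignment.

p=False, q=True, r=False, s=True, t=True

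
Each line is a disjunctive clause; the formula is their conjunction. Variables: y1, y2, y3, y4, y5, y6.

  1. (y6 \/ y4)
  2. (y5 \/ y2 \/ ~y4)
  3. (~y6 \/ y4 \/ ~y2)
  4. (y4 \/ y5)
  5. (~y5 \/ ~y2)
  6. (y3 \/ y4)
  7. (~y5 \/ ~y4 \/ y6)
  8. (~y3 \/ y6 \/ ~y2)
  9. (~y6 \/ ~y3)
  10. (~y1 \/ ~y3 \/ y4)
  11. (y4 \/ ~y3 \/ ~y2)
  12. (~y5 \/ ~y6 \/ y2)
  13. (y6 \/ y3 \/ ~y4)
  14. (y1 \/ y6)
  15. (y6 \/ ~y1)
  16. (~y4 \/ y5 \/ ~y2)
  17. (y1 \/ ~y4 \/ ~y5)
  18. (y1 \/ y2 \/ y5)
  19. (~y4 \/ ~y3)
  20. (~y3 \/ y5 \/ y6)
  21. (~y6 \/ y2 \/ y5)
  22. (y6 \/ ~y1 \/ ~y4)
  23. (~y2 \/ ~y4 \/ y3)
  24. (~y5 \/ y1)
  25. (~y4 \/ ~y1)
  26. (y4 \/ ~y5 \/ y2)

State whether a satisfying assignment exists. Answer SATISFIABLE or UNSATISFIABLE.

y4 = True:
  propagation gives y3=False, y6=True, y2=False, y5=True; an empty clause results — contradiction.
y4 = False:
  propagation gives y6=True, y2=False, y5=True; an empty clause results — contradiction.
Every branch closes, so no satisfying assignment exists.

UNSATISFIABLE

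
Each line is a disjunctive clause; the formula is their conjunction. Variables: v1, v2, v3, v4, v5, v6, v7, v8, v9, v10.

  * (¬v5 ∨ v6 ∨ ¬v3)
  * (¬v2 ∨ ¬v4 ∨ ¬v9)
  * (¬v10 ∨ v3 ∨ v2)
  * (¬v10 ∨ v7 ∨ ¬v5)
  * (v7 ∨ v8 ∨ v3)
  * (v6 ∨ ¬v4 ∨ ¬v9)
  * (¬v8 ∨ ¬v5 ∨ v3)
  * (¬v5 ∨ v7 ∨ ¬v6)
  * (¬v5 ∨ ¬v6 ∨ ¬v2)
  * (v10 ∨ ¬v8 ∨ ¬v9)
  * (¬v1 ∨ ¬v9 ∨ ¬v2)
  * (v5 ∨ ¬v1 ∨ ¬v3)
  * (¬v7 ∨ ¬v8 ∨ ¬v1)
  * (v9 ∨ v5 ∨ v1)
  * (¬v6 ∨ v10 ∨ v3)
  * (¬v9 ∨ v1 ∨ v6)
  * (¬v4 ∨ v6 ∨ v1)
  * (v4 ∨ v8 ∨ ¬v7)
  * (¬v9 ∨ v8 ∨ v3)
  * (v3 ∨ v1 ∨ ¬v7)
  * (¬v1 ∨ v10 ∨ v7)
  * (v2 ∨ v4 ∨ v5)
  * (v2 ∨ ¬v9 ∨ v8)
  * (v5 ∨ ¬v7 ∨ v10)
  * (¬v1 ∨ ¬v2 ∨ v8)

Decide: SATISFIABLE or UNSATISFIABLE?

Try v1 = False.
The remaining clauses are satisfied by v2 = False, v3 = True, v4 = True, v5 = True, v6 = True, v7 = True, v8 = False, v9 = False, v10 = False.
Every clause has at least one true literal under this assignment.
So v1 = F, v2 = F, v3 = T, v4 = T, v5 = T, v6 = T, v7 = T, v8 = F, v9 = F, v10 = F is a satisfying assignment.

SATISFIABLE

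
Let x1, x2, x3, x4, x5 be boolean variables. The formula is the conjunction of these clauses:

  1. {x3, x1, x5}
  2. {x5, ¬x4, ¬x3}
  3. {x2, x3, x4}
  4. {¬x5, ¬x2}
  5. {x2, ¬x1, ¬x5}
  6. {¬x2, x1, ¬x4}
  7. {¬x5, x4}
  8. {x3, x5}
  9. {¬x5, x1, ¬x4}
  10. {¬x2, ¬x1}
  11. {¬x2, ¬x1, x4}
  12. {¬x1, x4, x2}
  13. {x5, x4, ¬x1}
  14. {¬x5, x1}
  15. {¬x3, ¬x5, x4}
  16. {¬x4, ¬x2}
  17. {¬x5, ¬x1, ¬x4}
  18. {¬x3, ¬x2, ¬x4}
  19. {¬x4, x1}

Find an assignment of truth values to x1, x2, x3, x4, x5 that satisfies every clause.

Branch on x1: take x1 = False.
  then x5 is forced to False.
  then x3 is forced to True.
  then x4 is forced to False.
x2 is now unconstrained; take x2 = True.
Check each clause:
  1. {x3, x5, x1} — x3 is true.
  2. {x5, ¬x3, ¬x4} — ¬x4 is true.
  3. {x4, x3, x2} — x2 is true.
  4. {¬x5, ¬x2} — ¬x5 is true.
  5. {x2, ¬x1, ¬x5} — x2 is true.
  6. {x1, ¬x4, ¬x2} — ¬x4 is true.
  7. {¬x5, x4} — ¬x5 is true.
  8. {x5, x3} — x3 is true.
  9. {¬x4, ¬x5, x1} — ¬x5 is true.
  10. {¬x1, ¬x2} — ¬x1 is true.
  11. {¬x2, ¬x1, x4} — ¬x1 is true.
  12. {x2, ¬x1, x4} — x2 is true.
  13. {x4, ¬x1, x5} — ¬x1 is true.
  14. {¬x5, x1} — ¬x5 is true.
  15. {¬x5, x4, ¬x3} — ¬x5 is true.
  16. {¬x4, ¬x2} — ¬x4 is true.
  17. {¬x5, ¬x4, ¬x1} — ¬x5 is true.
  18. {¬x2, ¬x4, ¬x3} — ¬x4 is true.
  19. {x1, ¬x4} — ¬x4 is true.

x1=False, x2=True, x3=True, x4=False, x5=False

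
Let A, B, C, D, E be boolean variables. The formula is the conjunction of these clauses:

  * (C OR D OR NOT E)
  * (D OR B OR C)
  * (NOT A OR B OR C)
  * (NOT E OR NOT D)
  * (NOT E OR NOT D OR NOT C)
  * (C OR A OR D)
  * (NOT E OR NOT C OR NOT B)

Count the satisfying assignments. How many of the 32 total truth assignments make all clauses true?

14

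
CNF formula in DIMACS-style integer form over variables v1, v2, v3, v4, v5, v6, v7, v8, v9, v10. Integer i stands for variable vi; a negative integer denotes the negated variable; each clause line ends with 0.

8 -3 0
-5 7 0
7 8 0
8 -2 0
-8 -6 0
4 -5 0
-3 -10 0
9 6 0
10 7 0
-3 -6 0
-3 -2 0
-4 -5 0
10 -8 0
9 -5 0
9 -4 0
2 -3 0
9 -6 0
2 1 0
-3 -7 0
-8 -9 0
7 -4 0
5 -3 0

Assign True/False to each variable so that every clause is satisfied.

v1 occurs only positively in the remaining clauses — set v1 = True.
v3 occurs only negated in the remaining clauses — set v3 = False.
Set v2 = False and propagate.
The remaining clauses are satisfied by v4 = False, v5 = False, v6 = False, v7 = True, v8 = False, v9 = True, v10 = False.
Every clause has at least one true literal under this assignment.

v1=True  v2=False  v3=False  v4=False  v5=False  v6=False  v7=True  v8=False  v9=True  v10=False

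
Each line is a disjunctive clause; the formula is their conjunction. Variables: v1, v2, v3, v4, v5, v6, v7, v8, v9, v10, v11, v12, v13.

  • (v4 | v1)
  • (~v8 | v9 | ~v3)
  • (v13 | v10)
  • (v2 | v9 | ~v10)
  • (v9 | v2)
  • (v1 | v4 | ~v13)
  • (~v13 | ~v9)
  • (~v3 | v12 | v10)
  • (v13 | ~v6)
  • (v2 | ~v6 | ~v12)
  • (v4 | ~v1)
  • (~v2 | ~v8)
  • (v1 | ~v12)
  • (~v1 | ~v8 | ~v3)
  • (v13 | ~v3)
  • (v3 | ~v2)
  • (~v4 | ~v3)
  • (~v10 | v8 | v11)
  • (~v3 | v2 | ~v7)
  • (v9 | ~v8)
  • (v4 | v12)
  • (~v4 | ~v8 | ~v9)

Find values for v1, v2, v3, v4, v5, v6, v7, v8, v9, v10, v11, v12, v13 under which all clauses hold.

v6 occurs only negated in the remaining clauses — set v6 = False.
Pure literal: v7 appears only negated; assign v7 = False.
Set v1 = True and propagate.
  then v4 is forced to True.
  then v3 is forced to False.
  then v2 is forced to False.
  then v9 is forced to True.
  then v13 is forced to False.
  then v10 is forced to True.
  then v8 is forced to False.
  then v11 is forced to True.
v5, v12 are now unconstrained; take v5 = False, v12 = False.
Every clause has at least one true literal under this assignment.

v1=True, v2=False, v3=False, v4=True, v5=False, v6=False, v7=False, v8=False, v9=True, v10=True, v11=True, v12=False, v13=False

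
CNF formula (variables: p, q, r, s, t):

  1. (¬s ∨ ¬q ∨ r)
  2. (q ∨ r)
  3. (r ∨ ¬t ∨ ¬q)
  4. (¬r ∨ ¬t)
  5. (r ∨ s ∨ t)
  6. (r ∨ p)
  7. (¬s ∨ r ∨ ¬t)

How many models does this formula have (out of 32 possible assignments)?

8

Split on r, then t.
  r=T, t=T: a clause becomes empty — 0.
  r=T, t=F: p, q, s free → 2^3 = 8.
  r=F, t=T: a clause becomes empty — 0.
  r=F, t=F: a clause becomes empty — 0.
Total: 0 + 8 + 0 + 0 = 8.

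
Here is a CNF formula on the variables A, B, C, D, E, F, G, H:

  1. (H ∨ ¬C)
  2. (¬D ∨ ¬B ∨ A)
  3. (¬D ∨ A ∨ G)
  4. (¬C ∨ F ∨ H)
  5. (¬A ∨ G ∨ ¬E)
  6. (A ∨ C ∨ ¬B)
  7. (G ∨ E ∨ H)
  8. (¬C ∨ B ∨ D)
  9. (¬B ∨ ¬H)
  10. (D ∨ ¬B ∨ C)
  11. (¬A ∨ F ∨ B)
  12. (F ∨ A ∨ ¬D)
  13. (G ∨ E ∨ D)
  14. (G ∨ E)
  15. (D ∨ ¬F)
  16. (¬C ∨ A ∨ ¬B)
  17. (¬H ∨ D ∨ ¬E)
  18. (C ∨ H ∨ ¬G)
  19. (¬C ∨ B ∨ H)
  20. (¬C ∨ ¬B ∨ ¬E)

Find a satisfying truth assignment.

Branch on A: take A = False.
For the remaining variables, B = False, C = False, D = True, E = True, F = True, G = True, H = True works.

A = 0  B = 0  C = 0  D = 1  E = 1  F = 1  G = 1  H = 1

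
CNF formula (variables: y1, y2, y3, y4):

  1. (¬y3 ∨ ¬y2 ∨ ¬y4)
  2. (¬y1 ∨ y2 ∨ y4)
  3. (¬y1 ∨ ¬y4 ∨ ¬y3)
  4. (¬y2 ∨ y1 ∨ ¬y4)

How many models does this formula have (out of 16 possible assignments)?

Split on y4, then y1.
  y4=1, y1=1: remaining (y2,y3) ∈ {(0,0); (1,0)} — 2.
  y4=1, y1=0: remaining (y2,y3) ∈ {(0,0); (0,1)} — 2.
  y4=0, y1=1: remaining (y2,y3) ∈ {(1,0); (1,1)} — 2.
  y4=0, y1=0: remaining (y2,y3) ∈ {(0,0); (0,1); (1,0); (1,1)} — 4.
Total: 2 + 2 + 2 + 4 = 10.

10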